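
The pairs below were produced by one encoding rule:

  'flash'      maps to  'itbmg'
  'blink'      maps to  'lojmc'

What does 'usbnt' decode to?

The output letters match the input read backwards, each shifted +1: flash reversed is hsalf. Read the word backwards and shift each letter +1.
Reversing it on usbnt: shift back: u−1=t, s−1=r, b−1=a, n−1=m, t−1=s → trams; then reverse → smart.

smart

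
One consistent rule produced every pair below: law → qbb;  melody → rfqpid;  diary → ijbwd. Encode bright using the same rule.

gwjlmy

The shift depends on letter class: consonant l→q is +5, but vowel a→b is +1. Two shifts are in play — +1 for a/e/i/o/u, +5 for every other letter.
Applying it to bright: b(cons)+5=g, r(cons)+5=w, i(vowel)+1=j, g(cons)+5=l, h(cons)+5=m, t(cons)+5=y.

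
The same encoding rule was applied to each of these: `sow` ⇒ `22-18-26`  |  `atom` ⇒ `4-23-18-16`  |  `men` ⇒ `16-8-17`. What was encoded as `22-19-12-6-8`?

s is letter #19 and maps to 22: an offset of 3. Each letter is replaced by its alphabet position (a=1..z=26) + 3.
Undoing it on 22-19-12-6-8: 22→(22−3)÷1=19=s, 19→(19−3)÷1=16=p, 12→(12−3)÷1=9=i, 6→(6−3)÷1=3=c, 8→(8−3)÷1=5=e.

spice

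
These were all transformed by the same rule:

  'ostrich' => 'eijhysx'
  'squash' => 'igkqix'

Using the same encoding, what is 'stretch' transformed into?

ijhujsx

Compare letters: o→e is +16, s→i is +16, t→j is +16 — a constant shift. Each letter is shifted forward by 16 in the alphabet (a Caesar shift of +16).
Applying it to stretch: s+16=i, t+16=j, r+16=h, e+16=u, t+16=j, c+16=s, h+16=x.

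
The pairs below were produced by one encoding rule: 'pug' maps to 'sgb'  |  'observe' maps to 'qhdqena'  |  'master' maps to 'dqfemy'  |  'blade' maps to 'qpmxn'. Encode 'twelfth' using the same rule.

tfrxqif

The output letters match the input read backwards, each shifted +12: pug reversed is gup. The word is reversed, then every letter is shifted forward by 12.
Applying it to twelfth: reverse → htflewt; then shift: h+12=t, t+12=f, f+12=r, l+12=x, e+12=q, w+12=i, t+12=f.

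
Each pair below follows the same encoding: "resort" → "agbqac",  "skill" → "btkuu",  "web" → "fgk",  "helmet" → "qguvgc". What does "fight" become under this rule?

The shift depends on letter class: consonant r→a is +9, but vowel e→g is +2. Vowels shift forward by 2 and consonants shift forward by 9.
Applying it to fight: f(cons)+9=o, i(vowel)+2=k, g(cons)+9=p, h(cons)+9=q, t(cons)+9=c.

okpqc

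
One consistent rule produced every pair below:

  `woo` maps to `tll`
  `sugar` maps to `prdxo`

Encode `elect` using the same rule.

bibzq

It's a constant shift of +23 (ROT23).
On elect: e+23=b, l+23=i, e+23=b, c+23=z, t+23=q.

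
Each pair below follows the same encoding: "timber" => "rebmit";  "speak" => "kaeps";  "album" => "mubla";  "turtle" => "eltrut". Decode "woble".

elbow

The word is simply reversed.
Undoing it on woble: then reverse → elbow.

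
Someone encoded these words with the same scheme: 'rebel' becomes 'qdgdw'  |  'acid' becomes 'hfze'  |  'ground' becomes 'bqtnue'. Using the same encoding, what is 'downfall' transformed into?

r(17)→q(16) and e(4)→d(3) fit y≡25x+7 (mod 26); the inverse of 25 mod 26 is 25. Each letter's alphabet position (a=0..z=25) is mapped through 25·x+7 mod 26 — an affine cipher.
On downfall: d(3)→25·3+7≡4=e; o(14)→25·14+7≡19=t; w(22)→25·22+7≡11=l; n(13)→25·13+7≡20=u; f(5)→25·5+7≡2=c; a(0)→25·0+7≡7=h; l(11)→25·11+7≡22=w; l(11)→25·11+7≡22=w (all mod 26).

etluchww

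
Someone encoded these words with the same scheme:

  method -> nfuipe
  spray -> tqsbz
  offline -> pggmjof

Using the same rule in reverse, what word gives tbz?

say

Compare letters: m→n is +1, e→f is +1, t→u is +1 — a constant shift. This is a Caesar cipher with shift 1.
Reversing it on tbz: t−1=s, b−1=a, z−1=y.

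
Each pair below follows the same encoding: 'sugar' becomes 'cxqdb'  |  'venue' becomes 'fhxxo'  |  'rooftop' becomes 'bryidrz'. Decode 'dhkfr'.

teach

It's a Vigenère-style cipher with numeric key [10,3]: position i shifts by key[i mod 2].
Decoding dhkfr: d−10=t, h−3=e, k−10=a, f−3=c, r−10=h.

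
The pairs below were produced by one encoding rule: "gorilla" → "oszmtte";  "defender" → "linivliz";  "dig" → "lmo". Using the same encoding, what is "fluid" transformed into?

ntyml

The shift depends on letter class: consonant g→o is +8, but vowel o→s is +4. Vowels shift forward by 4 and consonants shift forward by 8.
On fluid: f(cons)+8=n, l(cons)+8=t, u(vowel)+4=y, i(vowel)+4=m, d(cons)+8=l.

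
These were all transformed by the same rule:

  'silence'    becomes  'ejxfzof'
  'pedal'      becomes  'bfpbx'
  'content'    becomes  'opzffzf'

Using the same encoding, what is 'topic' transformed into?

Two shifts are in play — +1 for a/e/i/o/u, +12 for every other letter.
On topic: t(cons)+12=f, o(vowel)+1=p, p(cons)+12=b, i(vowel)+1=j, c(cons)+12=o.

fpbjo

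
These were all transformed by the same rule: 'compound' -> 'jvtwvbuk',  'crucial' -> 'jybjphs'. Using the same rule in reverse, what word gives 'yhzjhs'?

rascal

It's a constant shift of +7 (ROT7).
Reversing it on yhzjhs: y−7=r, h−7=a, z−7=s, j−7=c, h−7=a, s−7=l.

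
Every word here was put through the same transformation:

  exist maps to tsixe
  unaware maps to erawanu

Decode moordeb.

The output letters match the input read backwards: exist reversed is tsixe. It's just the letters in reverse order.
Reversing it on moordeb: then reverse → bedroom.

bedroom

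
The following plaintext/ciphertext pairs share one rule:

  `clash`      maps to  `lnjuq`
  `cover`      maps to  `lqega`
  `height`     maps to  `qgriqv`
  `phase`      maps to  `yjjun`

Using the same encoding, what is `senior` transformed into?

Shifts by position in clash: pos 0: c→l (+9), pos 1: l→n (+2), pos 2: a→j (+9), pos 3: s→u (+2) — repeating every 2. A repeating key of period 2 is used — shifts +9, +2 over and over.
On senior: s+9=b, e+2=g, n+9=w, i+2=k, o+9=x, r+2=t.

bgwkxt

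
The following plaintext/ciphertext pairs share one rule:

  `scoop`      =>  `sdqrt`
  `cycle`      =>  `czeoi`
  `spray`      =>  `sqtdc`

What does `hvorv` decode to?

In scoop: s→s is +0, c→d is +1, o→q is +2, o→r is +3 — the shift increases by 1 each position. Letter i (0-indexed) is shifted by i+0, so successive shifts are 0, 1, 2, ….
Decoding hvorv: h−0=h, v−1=u, o−2=m, r−3=o, v−4=r.

humor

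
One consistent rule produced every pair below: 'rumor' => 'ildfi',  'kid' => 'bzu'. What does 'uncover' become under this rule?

Compare letters: r→i is +17, u→l is +17, m→d is +17 — a constant shift. This is a Caesar cipher with shift 17.
Applying it to uncover: u+17=l, n+17=e, c+17=t, o+17=f, v+17=m, e+17=v, r+17=i.

letfmvi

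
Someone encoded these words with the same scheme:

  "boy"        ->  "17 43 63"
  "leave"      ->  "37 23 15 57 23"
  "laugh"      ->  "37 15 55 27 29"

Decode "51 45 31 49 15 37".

b(#2)→17 and o(#15)→43: differences scale by 2, so n = 2·pos + 13. Each letter becomes 2×(its alphabet position, a=1..z=26) + 13.
Reversing it on 51 45 31 49 15 37: 51→(51−13)÷2=19=s, 45→(45−13)÷2=16=p, 31→(31−13)÷2=9=i, 49→(49−13)÷2=18=r, 15→(15−13)÷2=1=a, 37→(37−13)÷2=12=l.

spiral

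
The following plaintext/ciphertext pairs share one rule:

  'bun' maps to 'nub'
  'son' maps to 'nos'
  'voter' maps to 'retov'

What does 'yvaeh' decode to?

heavy

The output letters match the input read backwards: bun reversed is nub. It's just the letters in reverse order.
Reversing it on yvaeh: then reverse → heavy.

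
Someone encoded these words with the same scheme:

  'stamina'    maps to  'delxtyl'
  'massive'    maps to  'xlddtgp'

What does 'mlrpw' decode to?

Compare letters: s→d is +11, t→e is +11, a→l is +11 — a constant shift. This is a Caesar cipher with shift 11.
Decoding mlrpw: m−11=b, l−11=a, r−11=g, p−11=e, w−11=l.

bagel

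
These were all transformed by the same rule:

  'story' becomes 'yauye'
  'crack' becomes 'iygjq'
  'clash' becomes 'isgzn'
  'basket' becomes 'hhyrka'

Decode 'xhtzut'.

ransom

A repeating key of period 2 is used — shifts +6, +7 over and over.
Decoding xhtzut: x−6=r, h−7=a, t−6=n, z−7=s, u−6=o, t−7=m.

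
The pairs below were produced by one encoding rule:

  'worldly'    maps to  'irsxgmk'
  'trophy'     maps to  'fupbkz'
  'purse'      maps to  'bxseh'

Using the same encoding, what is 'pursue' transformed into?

bxsexf

Shifts by position in worldly: pos 0: w→i (+12), pos 1: o→r (+3), pos 2: r→s (+1), pos 3: l→x (+12), pos 4: d→g (+3), pos 5: l→m (+1) — repeating every 3. It's a Vigenère-style cipher with numeric key [12,3,1]: position i shifts by key[i mod 3].
On pursue: p+12=b, u+3=x, r+1=s, s+12=e, u+3=x, e+1=f.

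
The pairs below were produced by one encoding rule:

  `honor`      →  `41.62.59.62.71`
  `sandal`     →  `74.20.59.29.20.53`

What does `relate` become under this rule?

The formula is n = 3×(alphabet index, a=1) + 17.
Applying it to relate: r=18→71, e=5→32, l=12→53, a=1→20, t=20→77, e=5→32.

71.32.53.20.77.32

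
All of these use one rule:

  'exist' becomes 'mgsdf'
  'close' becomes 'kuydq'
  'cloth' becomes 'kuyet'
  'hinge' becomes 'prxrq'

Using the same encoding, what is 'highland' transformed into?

The shift increases by 1 at each position, starting from +8: 8, 9, 10, ….
For highland: h+8=p, i+9=r, g+10=q, h+11=s, l+12=x, a+13=n, n+14=b, d+15=s.

prqsxnbs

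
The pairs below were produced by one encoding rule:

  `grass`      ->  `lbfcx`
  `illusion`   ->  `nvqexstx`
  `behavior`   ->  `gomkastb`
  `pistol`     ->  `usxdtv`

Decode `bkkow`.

Shifts by position in grass: pos 0: g→l (+5), pos 1: r→b (+10), pos 2: a→f (+5), pos 3: s→c (+10) — repeating every 2. It's a Vigenère-style cipher with numeric key [5,10]: position i shifts by key[i mod 2].
Reversing it on bkkow: b−5=w, k−10=a, k−5=f, o−10=e, w−5=r.

wafer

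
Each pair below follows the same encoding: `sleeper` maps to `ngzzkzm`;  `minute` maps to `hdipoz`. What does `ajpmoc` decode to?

Compare letters: s→n is +21, l→g is +21, e→z is +21 — a constant shift. It's a constant shift of +21 (ROT21).
Decoding ajpmoc: a−21=f, j−21=o, p−21=u, m−21=r, o−21=t, c−21=h.

fourth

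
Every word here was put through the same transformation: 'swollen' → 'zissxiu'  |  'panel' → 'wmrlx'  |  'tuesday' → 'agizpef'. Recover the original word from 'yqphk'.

relay

Shifts by position in swollen: pos 0: s→z (+7), pos 1: w→i (+12), pos 2: o→s (+4), pos 3: l→s (+7), pos 4: l→x (+12), pos 5: e→i (+4) — repeating every 3. The shifts repeat in a cycle of length 3: positions 0,1,… shift by +7, +12, +4, then the pattern repeats.
Undoing it on yqphk: y−7=r, q−12=e, p−4=l, h−7=a, k−12=y.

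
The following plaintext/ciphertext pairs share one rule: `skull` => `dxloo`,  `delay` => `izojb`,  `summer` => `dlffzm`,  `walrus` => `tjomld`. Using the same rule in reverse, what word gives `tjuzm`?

water

s(18)→d(3) and k(10)→x(23) fit y≡17x+9 (mod 26); the inverse of 17 mod 26 is 23. Treating letters as 0–25, the rule is x ↦ 17x + 9 (mod 26).
Decoding tjuzm: t(19)→23·(19−9)≡22=w; j(9)→23·(9−9)≡0=a; u(20)→23·(20−9)≡19=t; z(25)→23·(25−9)≡4=e; m(12)→23·(12−9)≡17=r (all mod 26).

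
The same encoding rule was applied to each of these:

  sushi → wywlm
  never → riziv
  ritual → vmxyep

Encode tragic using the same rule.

It's a constant shift of +4 (ROT4).
Applying it to tragic: t+4=x, r+4=v, a+4=e, g+4=k, i+4=m, c+4=g.

xvekmg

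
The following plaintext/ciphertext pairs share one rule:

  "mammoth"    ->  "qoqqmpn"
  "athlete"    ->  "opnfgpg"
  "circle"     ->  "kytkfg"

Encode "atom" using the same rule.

opmq

m(12)→q(16) and a(0)→o(14) fit y≡11x+14 (mod 26); the inverse of 11 mod 26 is 19. Treating letters as 0–25, the rule is x ↦ 11x + 14 (mod 26).
Applying it to atom: a(0)→11·0+14≡14=o; t(19)→11·19+14≡15=p; o(14)→11·14+14≡12=m; m(12)→11·12+14≡16=q (all mod 26).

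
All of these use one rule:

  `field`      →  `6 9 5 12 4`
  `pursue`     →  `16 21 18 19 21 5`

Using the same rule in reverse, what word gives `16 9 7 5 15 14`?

f is letter #6 and maps to 6: an offset of 0. Each letter is replaced by its alphabet position (a=1, b=2, …, z=26).
Reversing it on 16 9 7 5 15 14: 16=p, 9=i, 7=g, 5=e, 15=o, 14=n.

pigeon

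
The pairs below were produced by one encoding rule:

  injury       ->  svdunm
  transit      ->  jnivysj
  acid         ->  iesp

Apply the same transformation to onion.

gvsgv

i(8)→s(18) and n(13)→v(21) fit y≡11x+8 (mod 26); the inverse of 11 mod 26 is 19. This is an affine cipher: with a=0,…,z=25, each position x becomes (11x+8) mod 26.
On onion: o(14)→11·14+8≡6=g; n(13)→11·13+8≡21=v; i(8)→11·8+8≡18=s; o(14)→11·14+8≡6=g; n(13)→11·13+8≡21=v (all mod 26).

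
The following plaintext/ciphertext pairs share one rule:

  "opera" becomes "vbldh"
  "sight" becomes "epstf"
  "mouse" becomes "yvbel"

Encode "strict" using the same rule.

efdpof

The shift depends on letter class: consonant p→b is +12, but vowel o→v is +7. Vowels shift forward by 7 and consonants shift forward by 12.
Applying it to strict: s(cons)+12=e, t(cons)+12=f, r(cons)+12=d, i(vowel)+7=p, c(cons)+12=o, t(cons)+12=f.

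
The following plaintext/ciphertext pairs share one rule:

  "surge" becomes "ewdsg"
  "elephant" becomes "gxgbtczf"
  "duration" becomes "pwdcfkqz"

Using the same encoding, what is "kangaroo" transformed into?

wczscdqq

The shift depends on letter class: consonant s→e is +12, but vowel u→w is +2. Vowels shift forward by 2 and consonants shift forward by 12.
Applying it to kangaroo: k(cons)+12=w, a(vowel)+2=c, n(cons)+12=z, g(cons)+12=s, a(vowel)+2=c, r(cons)+12=d, o(vowel)+2=q, o(vowel)+2=q.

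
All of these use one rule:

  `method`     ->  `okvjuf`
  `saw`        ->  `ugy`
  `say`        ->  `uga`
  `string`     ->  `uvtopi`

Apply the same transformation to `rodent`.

tufkpv

The shift depends on letter class: consonant m→o is +2, but vowel e→k is +6. Vowels shift forward by 6 and consonants shift forward by 2.
On rodent: r(cons)+2=t, o(vowel)+6=u, d(cons)+2=f, e(vowel)+6=k, n(cons)+2=p, t(cons)+2=v.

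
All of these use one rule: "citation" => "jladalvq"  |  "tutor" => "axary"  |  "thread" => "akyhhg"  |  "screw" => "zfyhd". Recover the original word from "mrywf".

Shifts by position in citation: pos 0: c→j (+7), pos 1: i→l (+3), pos 2: t→a (+7), pos 3: a→d (+3) — repeating every 2. It's a Vigenère-style cipher with numeric key [7,3]: position i shifts by key[i mod 2].
Decoding mrywf: m−7=f, r−3=o, y−7=r, w−3=t, f−7=y.

forty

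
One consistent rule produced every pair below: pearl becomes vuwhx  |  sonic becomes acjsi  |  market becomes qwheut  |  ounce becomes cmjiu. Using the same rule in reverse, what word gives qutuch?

Each letter's alphabet position (a=0..z=25) is mapped through 19·x+22 mod 26 — an affine cipher.
Undoing it on qutuch: q(16)→11·(16−22)≡12=m; u(20)→11·(20−22)≡4=e; t(19)→11·(19−22)≡19=t; u(20)→11·(20−22)≡4=e; c(2)→11·(2−22)≡14=o; h(7)→11·(7−22)≡17=r (all mod 26).

meteor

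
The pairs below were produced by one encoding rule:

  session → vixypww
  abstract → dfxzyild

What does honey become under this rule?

In session: s→v is +3, e→i is +4, s→x is +5, s→y is +6 — the shift increases by 1 each position. Letter i (0-indexed) is shifted by i+3, so successive shifts are 3, 4, 5, ….
On honey: h+3=k, o+4=s, n+5=s, e+6=k, y+7=f.

ksskf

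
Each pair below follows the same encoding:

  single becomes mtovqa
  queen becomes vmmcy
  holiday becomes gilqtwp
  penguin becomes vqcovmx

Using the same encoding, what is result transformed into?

btcamz

Read the word backwards and shift each letter +8.
Applying it to result: reverse → tluser; then shift: t+8=b, l+8=t, u+8=c, s+8=a, e+8=m, r+8=z.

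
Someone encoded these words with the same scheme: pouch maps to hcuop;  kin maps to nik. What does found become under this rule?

dnuof

The output letters match the input read backwards: pouch reversed is hcuop. The word is simply reversed.
For found: reverse → dnuof.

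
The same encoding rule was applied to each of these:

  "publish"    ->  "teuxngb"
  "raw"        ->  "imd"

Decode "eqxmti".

The word is reversed, then every letter is shifted forward by 12.
Reversing it on eqxmti: shift back: e−12=s, q−12=e, x−12=l, m−12=a, t−12=h, i−12=w → selahw; then reverse → whales.

whales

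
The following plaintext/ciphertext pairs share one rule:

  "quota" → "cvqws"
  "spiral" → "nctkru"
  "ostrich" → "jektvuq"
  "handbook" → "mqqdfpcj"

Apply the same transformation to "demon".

pqogf

The output letters match the input read backwards, each shifted +2: quota reversed is atouq. The word is reversed, then every letter is shifted forward by 2.
On demon: reverse → nomed; then shift: n+2=p, o+2=q, m+2=o, e+2=g, d+2=f.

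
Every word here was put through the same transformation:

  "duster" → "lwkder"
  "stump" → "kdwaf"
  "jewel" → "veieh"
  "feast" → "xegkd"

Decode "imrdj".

worth

d(3)→l(11) and u(20)→w(22) fit y≡19x+6 (mod 26); the inverse of 19 mod 26 is 11. Treating letters as 0–25, the rule is x ↦ 19x + 6 (mod 26).
Undoing it on imrdj: i(8)→11·(8−6)≡22=w; m(12)→11·(12−6)≡14=o; r(17)→11·(17−6)≡17=r; d(3)→11·(3−6)≡19=t; j(9)→11·(9−6)≡7=h (all mod 26).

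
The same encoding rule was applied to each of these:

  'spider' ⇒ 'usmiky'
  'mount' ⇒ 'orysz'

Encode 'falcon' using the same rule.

hdphuu

In spider: s→u is +2, p→s is +3, i→m is +4, d→i is +5 — the shift increases by 1 each position. Each letter shifts forward by (position + 2), i.e. 2, 3, 4, … — the shift grows by one for each successive letter.
Applying it to falcon: f+2=h, a+3=d, l+4=p, c+5=h, o+6=u, n+7=u.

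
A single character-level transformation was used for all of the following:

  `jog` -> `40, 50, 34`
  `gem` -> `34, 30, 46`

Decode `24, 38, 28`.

bid

With a=1..z=26, the number is 2·pos + 20.
Reversing it on 24, 38, 28: 24→(24−20)÷2=2=b, 38→(38−20)÷2=9=i, 28→(28−20)÷2=4=d.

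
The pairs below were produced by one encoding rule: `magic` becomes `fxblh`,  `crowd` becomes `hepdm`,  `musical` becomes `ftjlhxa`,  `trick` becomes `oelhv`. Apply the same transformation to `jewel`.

qrdra

m(12)→f(5) and a(0)→x(23) fit y≡5x+23 (mod 26); the inverse of 5 mod 26 is 21. This is an affine cipher: with a=0,…,z=25, each position x becomes (5x+23) mod 26.
Applying it to jewel: j(9)→5·9+23≡16=q; e(4)→5·4+23≡17=r; w(22)→5·22+23≡3=d; e(4)→5·4+23≡17=r; l(11)→5·11+23≡0=a (all mod 26).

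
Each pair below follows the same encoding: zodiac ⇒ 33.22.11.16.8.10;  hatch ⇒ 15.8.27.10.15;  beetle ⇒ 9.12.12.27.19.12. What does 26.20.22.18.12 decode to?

smoke

z is letter #26 and maps to 33: an offset of 7. The number is (letter's place in the alphabet, a=1) + 7.
Reversing it on 26.20.22.18.12: 26→(26−7)÷1=19=s, 20→(20−7)÷1=13=m, 22→(22−7)÷1=15=o, 18→(18−7)÷1=11=k, 12→(12−7)÷1=5=e.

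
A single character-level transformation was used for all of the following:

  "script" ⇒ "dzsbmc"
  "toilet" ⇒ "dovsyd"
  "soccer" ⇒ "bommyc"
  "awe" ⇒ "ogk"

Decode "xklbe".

The word is reversed, then every letter is shifted forward by 10.
Reversing it on xklbe: shift back: x−10=n, k−10=a, l−10=b, b−10=r, e−10=u → nabru; then reverse → urban.

urban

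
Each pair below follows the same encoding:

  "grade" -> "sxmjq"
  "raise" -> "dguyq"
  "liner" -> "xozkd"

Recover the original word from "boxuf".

pilot

Shifts by position in grade: pos 0: g→s (+12), pos 1: r→x (+6), pos 2: a→m (+12), pos 3: d→j (+6) — repeating every 2. A repeating key of period 2 is used — shifts +12, +6 over and over.
Undoing it on boxuf: b−12=p, o−6=i, x−12=l, u−6=o, f−12=t.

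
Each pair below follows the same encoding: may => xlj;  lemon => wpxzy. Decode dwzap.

Compare letters: m→x is +11, a→l is +11, y→j is +11 — a constant shift. It's a constant shift of +11 (ROT11).
Undoing it on dwzap: d−11=s, w−11=l, z−11=o, a−11=p, p−11=e.

slope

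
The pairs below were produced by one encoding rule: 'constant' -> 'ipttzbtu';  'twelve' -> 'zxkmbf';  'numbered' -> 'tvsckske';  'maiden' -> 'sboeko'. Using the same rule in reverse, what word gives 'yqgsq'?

The shifts repeat in a cycle of length 2: positions 0,1,… shift by +6, +1, then the pattern repeats.
Decoding yqgsq: y−6=s, q−1=p, g−6=a, s−1=r, q−6=k.

spark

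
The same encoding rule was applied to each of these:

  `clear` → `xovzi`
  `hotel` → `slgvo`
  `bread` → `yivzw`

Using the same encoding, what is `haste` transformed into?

szhgv

Each letter is replaced by its mirror in the alphabet: a↔z, b↔y, c↔x, and so on (the Atbash cipher).
On haste: h↔s, a↔z, s↔h, t↔g, e↔v.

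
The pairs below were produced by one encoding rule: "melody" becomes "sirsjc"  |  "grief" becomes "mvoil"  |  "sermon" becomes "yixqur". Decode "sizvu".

Shifts by position in melody: pos 0: m→s (+6), pos 1: e→i (+4), pos 2: l→r (+6), pos 3: o→s (+4) — repeating every 2. It's a Vigenère-style cipher with numeric key [6,4]: position i shifts by key[i mod 2].
Reversing it on sizvu: s−6=m, i−4=e, z−6=t, v−4=r, u−6=o.

metro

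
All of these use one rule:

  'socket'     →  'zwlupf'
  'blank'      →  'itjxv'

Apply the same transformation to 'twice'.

aermp

In socket: s→z is +7, o→w is +8, c→l is +9, k→u is +10 — the shift increases by 1 each position. Each letter shifts forward by (position + 7), i.e. 7, 8, 9, … — the shift grows by one for each successive letter.
For twice: t+7=a, w+8=e, i+9=r, c+10=m, e+11=p.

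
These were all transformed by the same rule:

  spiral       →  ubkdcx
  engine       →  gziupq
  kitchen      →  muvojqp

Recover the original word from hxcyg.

flame

Shifts by position in spiral: pos 0: s→u (+2), pos 1: p→b (+12), pos 2: i→k (+2), pos 3: r→d (+12) — repeating every 2. The shifts repeat in a cycle of length 2: positions 0,1,… shift by +2, +12, then the pattern repeats.
Decoding hxcyg: h−2=f, x−12=l, c−2=a, y−12=m, g−2=e.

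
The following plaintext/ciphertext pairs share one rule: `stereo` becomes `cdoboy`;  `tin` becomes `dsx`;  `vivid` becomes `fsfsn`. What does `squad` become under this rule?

Compare letters: s→c is +10, t→d is +10, e→o is +10 — a constant shift. Each letter is shifted forward by 10 in the alphabet (a Caesar shift of +10).
On squad: s+10=c, q+10=a, u+10=e, a+10=k, d+10=n.

caekn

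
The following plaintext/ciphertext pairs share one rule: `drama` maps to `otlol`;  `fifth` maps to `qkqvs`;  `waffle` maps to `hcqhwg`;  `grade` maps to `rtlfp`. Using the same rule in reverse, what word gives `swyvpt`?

hunter

Shifts by position in drama: pos 0: d→o (+11), pos 1: r→t (+2), pos 2: a→l (+11), pos 3: m→o (+2) — repeating every 2. It's a Vigenère-style cipher with numeric key [11,2]: position i shifts by key[i mod 2].
Decoding swyvpt: s−11=h, w−2=u, y−11=n, v−2=t, p−11=e, t−2=r.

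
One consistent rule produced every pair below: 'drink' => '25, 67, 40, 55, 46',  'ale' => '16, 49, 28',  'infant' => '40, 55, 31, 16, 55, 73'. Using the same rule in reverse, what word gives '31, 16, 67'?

d(#4)→25 and r(#18)→67: differences scale by 3, so n = 3·pos + 13. With a=1..z=26, the number is 3·pos + 13.
Undoing it on 31, 16, 67: 31→(31−13)÷3=6=f, 16→(16−13)÷3=1=a, 67→(67−13)÷3=18=r.

far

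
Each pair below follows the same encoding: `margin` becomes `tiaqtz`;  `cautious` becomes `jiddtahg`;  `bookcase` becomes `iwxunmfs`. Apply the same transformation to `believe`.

In margin: m→t is +7, a→i is +8, r→a is +9, g→q is +10 — the shift increases by 1 each position. Letter i (0-indexed) is shifted by i+7, so successive shifts are 7, 8, 9, ….
For believe: b+7=i, e+8=m, l+9=u, i+10=s, e+11=p, v+12=h, e+13=r.

imusphr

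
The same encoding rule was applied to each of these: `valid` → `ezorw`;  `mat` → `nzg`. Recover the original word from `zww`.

Each pair mirrors across the alphabet (v↔e, a↔z, l↔o): positions sum to 25. Letters are reflected about the middle of the alphabet (position → 25−position): Atbash.
Undoing it on zww: z↔a, w↔d, w↔d.

add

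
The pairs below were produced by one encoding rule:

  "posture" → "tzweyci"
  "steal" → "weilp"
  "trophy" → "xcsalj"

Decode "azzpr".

Shifts by position in posture: pos 0: p→t (+4), pos 1: o→z (+11), pos 2: s→w (+4), pos 3: t→e (+11) — repeating every 2. The shifts repeat in a cycle of length 2: positions 0,1,… shift by +4, +11, then the pattern repeats.
Decoding azzpr: a−4=w, z−11=o, z−4=v, p−11=e, r−4=n.

woven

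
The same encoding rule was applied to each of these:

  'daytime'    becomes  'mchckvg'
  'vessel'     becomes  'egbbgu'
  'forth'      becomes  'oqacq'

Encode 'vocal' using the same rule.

eqlcu

The shift depends on letter class: consonant d→m is +9, but vowel a→c is +2. Two shifts are in play — +2 for a/e/i/o/u, +9 for every other letter.
Applying it to vocal: v(cons)+9=e, o(vowel)+2=q, c(cons)+9=l, a(vowel)+2=c, l(cons)+9=u.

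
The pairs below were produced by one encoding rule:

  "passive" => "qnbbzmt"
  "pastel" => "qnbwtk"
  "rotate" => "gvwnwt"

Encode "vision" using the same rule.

mzbzva

Treating letters as 0–25, the rule is x ↦ 21x + 13 (mod 26).
For vision: v(21)→21·21+13≡12=m; i(8)→21·8+13≡25=z; s(18)→21·18+13≡1=b; i(8)→21·8+13≡25=z; o(14)→21·14+13≡21=v; n(13)→21·13+13≡0=a (all mod 26).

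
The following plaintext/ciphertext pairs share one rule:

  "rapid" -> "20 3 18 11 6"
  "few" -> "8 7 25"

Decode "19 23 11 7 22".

r is letter #18 and maps to 20: an offset of 2. The number is (letter's place in the alphabet, a=1) + 2.
Undoing it on 19 23 11 7 22: 19→(19−2)÷1=17=q, 23→(23−2)÷1=21=u, 11→(11−2)÷1=9=i, 7→(7−2)÷1=5=e, 22→(22−2)÷1=20=t.

quiet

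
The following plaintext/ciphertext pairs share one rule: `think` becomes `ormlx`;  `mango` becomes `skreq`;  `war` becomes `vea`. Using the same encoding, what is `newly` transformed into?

cpair

Two steps: reverse the string, then apply a Caesar shift of +4.
Applying it to newly: reverse → ylwen; then shift: y+4=c, l+4=p, w+4=a, e+4=i, n+4=r.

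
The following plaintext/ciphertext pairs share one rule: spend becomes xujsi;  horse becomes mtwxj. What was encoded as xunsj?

Compare letters: s→x is +5, p→u is +5, e→j is +5 — a constant shift. Every letter moves 5 places later in the alphabet, wrapping around z→a.
Decoding xunsj: x−5=s, u−5=p, n−5=i, s−5=n, j−5=e.

spine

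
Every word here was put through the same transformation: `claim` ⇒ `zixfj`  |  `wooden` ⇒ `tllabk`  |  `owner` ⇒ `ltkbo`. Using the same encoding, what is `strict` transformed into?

pqofzq

This is a Caesar cipher with shift 23.
For strict: s+23=p, t+23=q, r+23=o, i+23=f, c+23=z, t+23=q.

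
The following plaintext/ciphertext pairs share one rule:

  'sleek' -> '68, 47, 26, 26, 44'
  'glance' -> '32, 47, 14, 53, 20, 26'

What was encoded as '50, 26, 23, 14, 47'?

medal

s(#19)→68 and l(#12)→47: differences scale by 3, so n = 3·pos + 11. With a=1..z=26, the number is 3·pos + 11.
Reversing it on 50, 26, 23, 14, 47: 50→(50−11)÷3=13=m, 26→(26−11)÷3=5=e, 23→(23−11)÷3=4=d, 14→(14−11)÷3=1=a, 47→(47−11)÷3=12=l.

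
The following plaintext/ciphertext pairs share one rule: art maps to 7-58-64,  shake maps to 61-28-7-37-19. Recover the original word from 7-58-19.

a(#1)→7 and r(#18)→58: differences scale by 3, so n = 3·pos + 4. Each letter becomes 3×(its alphabet position, a=1..z=26) + 4.
Undoing it on 7-58-19: 7→(7−4)÷3=1=a, 58→(58−4)÷3=18=r, 19→(19−4)÷3=5=e.

are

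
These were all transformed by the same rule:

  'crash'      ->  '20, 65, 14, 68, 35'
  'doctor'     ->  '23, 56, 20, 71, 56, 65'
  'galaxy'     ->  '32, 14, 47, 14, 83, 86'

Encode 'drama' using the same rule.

23, 65, 14, 50, 14

c(#3)→20 and r(#18)→65: differences scale by 3, so n = 3·pos + 11. Each letter becomes 3×(its alphabet position, a=1..z=26) + 11.
On drama: d=4→23, r=18→65, a=1→14, m=13→50, a=1→14.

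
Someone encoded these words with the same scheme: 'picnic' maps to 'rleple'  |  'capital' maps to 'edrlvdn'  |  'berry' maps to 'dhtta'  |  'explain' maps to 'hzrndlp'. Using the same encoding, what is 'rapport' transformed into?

tdrrrtv

The shift depends on letter class: consonant p→r is +2, but vowel i→l is +3. Vowels shift forward by 3 and consonants shift forward by 2.
Applying it to rapport: r(cons)+2=t, a(vowel)+3=d, p(cons)+2=r, p(cons)+2=r, o(vowel)+3=r, r(cons)+2=t, t(cons)+2=v.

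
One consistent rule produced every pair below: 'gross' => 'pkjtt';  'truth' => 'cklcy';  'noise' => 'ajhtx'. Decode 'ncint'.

atlas

g(6)→p(15) and r(17)→k(10) fit y≡9x+13 (mod 26); the inverse of 9 mod 26 is 3. Each letter's alphabet position (a=0..z=25) is mapped through 9·x+13 mod 26 — an affine cipher.
Reversing it on ncint: n(13)→3·(13−13)≡0=a; c(2)→3·(2−13)≡19=t; i(8)→3·(8−13)≡11=l; n(13)→3·(13−13)≡0=a; t(19)→3·(19−13)≡18=s (all mod 26).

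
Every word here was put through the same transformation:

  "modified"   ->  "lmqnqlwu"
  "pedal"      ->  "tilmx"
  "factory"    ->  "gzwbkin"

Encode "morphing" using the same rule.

ovqpxzwu

The word is reversed, then every letter is shifted forward by 8.
On morphing: reverse → gnihprom; then shift: g+8=o, n+8=v, i+8=q, h+8=p, p+8=x, r+8=z, o+8=w, m+8=u.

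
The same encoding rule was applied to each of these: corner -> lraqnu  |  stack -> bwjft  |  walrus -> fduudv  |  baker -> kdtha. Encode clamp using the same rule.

lojpy

Shifts by position in corner: pos 0: c→l (+9), pos 1: o→r (+3), pos 2: r→a (+9), pos 3: n→q (+3) — repeating every 2. It's a Vigenère-style cipher with numeric key [9,3]: position i shifts by key[i mod 2].
On clamp: c+9=l, l+3=o, a+9=j, m+3=p, p+9=y.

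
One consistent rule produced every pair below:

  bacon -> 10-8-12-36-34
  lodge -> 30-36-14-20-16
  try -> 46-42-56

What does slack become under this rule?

The formula is n = 2×(alphabet index, a=1) + 6.
For slack: s=19→44, l=12→30, a=1→8, c=3→12, k=11→28.

44-30-8-12-28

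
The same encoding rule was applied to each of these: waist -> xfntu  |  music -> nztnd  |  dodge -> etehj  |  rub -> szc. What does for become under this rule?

gts

Vowels shift forward by 5 and consonants shift forward by 1.
For for: f(cons)+1=g, o(vowel)+5=t, r(cons)+1=s.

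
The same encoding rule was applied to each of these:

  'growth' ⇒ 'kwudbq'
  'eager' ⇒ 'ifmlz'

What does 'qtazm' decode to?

Each letter shifts forward by (position + 4), i.e. 4, 5, 6, … — the shift grows by one for each successive letter.
Undoing it on qtazm: q−4=m, t−5=o, a−6=u, z−7=s, m−8=e.

mouse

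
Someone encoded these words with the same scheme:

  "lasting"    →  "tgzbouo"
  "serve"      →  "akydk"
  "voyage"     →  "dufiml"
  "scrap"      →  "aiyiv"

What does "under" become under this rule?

Shifts by position in lasting: pos 0: l→t (+8), pos 1: a→g (+6), pos 2: s→z (+7), pos 3: t→b (+8), pos 4: i→o (+6), pos 5: n→u (+7) — repeating every 3. The shifts repeat in a cycle of length 3: positions 0,1,… shift by +8, +6, +7, then the pattern repeats.
On under: u+8=c, n+6=t, d+7=k, e+8=m, r+6=x.

ctkmx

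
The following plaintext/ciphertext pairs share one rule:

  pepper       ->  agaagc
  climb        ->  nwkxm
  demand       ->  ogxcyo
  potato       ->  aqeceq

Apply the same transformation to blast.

mwcde

The shift depends on letter class: consonant p→a is +11, but vowel e→g is +2. The rule splits by letter class: vowels +2, consonants +11.
Applying it to blast: b(cons)+11=m, l(cons)+11=w, a(vowel)+2=c, s(cons)+11=d, t(cons)+11=e.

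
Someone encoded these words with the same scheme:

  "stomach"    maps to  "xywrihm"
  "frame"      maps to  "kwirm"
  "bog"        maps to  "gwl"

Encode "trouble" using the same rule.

ywwcgqm

The shift depends on letter class: consonant s→x is +5, but vowel o→w is +8. Two shifts are in play — +8 for a/e/i/o/u, +5 for every other letter.
On trouble: t(cons)+5=y, r(cons)+5=w, o(vowel)+8=w, u(vowel)+8=c, b(cons)+5=g, l(cons)+5=q, e(vowel)+8=m.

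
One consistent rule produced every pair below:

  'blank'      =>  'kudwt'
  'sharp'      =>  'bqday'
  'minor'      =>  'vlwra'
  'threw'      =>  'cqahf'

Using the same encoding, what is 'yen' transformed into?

hhw

The shift depends on letter class: consonant b→k is +9, but vowel a→d is +3. The rule splits by letter class: vowels +3, consonants +9.
On yen: y(cons)+9=h, e(vowel)+3=h, n(cons)+9=w.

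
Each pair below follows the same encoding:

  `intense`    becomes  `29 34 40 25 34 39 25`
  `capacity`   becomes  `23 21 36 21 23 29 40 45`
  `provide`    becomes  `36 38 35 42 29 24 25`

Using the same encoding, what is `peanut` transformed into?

36 25 21 34 41 40

i is letter #9 and maps to 29: an offset of 20. Each letter is replaced by its alphabet position (a=1..z=26) + 20.
Applying it to peanut: p=16→36, e=5→25, a=1→21, n=14→34, u=21→41, t=20→40.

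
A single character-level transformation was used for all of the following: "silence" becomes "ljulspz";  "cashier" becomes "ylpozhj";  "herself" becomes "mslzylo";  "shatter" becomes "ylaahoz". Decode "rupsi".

blink

The output letters match the input read backwards, each shifted +7: silence reversed is ecnelis. Two steps: reverse the string, then apply a Caesar shift of +7.
Reversing it on rupsi: shift back: r−7=k, u−7=n, p−7=i, s−7=l, i−7=b → knilb; then reverse → blink.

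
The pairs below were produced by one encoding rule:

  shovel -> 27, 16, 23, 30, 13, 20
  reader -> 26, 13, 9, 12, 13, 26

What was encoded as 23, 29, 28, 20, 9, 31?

outlaw

Letters become their 1-based position plus 8 (so a→9, b→10, …).
Reversing it on 23, 29, 28, 20, 9, 31: 23→(23−8)÷1=15=o, 29→(29−8)÷1=21=u, 28→(28−8)÷1=20=t, 20→(20−8)÷1=12=l, 9→(9−8)÷1=1=a, 31→(31−8)÷1=23=w.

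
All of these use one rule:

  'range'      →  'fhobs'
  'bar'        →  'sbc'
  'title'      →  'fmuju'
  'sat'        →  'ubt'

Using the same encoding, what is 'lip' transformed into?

Two steps: reverse the string, then apply a Caesar shift of +1.
For lip: reverse → pil; then shift: p+1=q, i+1=j, l+1=m.

qjm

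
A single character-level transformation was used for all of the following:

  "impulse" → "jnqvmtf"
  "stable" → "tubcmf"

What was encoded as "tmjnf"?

slime

Compare letters: i→j is +1, m→n is +1, p→q is +1 — a constant shift. Every letter moves 1 place later in the alphabet, wrapping around z→a.
Undoing it on tmjnf: t−1=s, m−1=l, j−1=i, n−1=m, f−1=e.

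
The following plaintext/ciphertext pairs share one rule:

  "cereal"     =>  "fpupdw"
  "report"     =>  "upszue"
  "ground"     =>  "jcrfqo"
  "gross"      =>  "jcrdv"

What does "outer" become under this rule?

rfwpu

A repeating key of period 2 is used — shifts +3, +11 over and over.
On outer: o+3=r, u+11=f, t+3=w, e+11=p, r+3=u.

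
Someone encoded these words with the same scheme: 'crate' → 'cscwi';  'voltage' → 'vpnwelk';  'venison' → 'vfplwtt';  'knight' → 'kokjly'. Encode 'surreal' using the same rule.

svtuifr

In crate: c→c is +0, r→s is +1, a→c is +2, t→w is +3 — the shift increases by 1 each position. The shift increases by 1 at each position, starting from +0: 0, 1, 2, ….
For surreal: s+0=s, u+1=v, r+2=t, r+3=u, e+4=i, a+5=f, l+6=r.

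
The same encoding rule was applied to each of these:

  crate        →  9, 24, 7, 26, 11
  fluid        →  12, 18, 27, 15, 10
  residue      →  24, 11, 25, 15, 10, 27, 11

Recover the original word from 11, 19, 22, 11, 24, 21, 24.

emperor

c is letter #3 and maps to 9: an offset of 6. The number is (letter's place in the alphabet, a=1) + 6.
Undoing it on 11, 19, 22, 11, 24, 21, 24: 11→(11−6)÷1=5=e, 19→(19−6)÷1=13=m, 22→(22−6)÷1=16=p, 11→(11−6)÷1=5=e, 24→(24−6)÷1=18=r, 21→(21−6)÷1=15=o, 24→(24−6)÷1=18=r.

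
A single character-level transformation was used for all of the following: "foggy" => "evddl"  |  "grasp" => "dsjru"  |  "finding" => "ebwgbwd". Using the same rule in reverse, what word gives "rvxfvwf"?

f(5)→e(4) and o(14)→v(21) fit y≡25x+9 (mod 26); the inverse of 25 mod 26 is 25. This is an affine cipher: with a=0,…,z=25, each position x becomes (25x+9) mod 26.
Undoing it on rvxfvwf: r(17)→25·(17−9)≡18=s; v(21)→25·(21−9)≡14=o; x(23)→25·(23−9)≡12=m; f(5)→25·(5−9)≡4=e; v(21)→25·(21−9)≡14=o; w(22)→25·(22−9)≡13=n; f(5)→25·(5−9)≡4=e (all mod 26).

someone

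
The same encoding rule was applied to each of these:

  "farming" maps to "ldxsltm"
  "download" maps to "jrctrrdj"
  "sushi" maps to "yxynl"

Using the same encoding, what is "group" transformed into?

mxrxv

The shift depends on letter class: consonant f→l is +6, but vowel a→d is +3. Two shifts are in play — +3 for a/e/i/o/u, +6 for every other letter.
Applying it to group: g(cons)+6=m, r(cons)+6=x, o(vowel)+3=r, u(vowel)+3=x, p(cons)+6=v.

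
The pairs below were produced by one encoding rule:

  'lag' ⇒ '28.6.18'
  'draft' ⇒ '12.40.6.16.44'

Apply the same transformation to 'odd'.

34.12.12

l(#12)→28 and a(#1)→6: differences scale by 2, so n = 2·pos + 4. The formula is n = 2×(alphabet index, a=1) + 4.
For odd: o=15→34, d=4→12, d=4→12.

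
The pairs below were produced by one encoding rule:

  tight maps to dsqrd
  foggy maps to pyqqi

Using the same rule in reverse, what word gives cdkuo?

Every letter moves 10 places later in the alphabet, wrapping around z→a.
Undoing it on cdkuo: c−10=s, d−10=t, k−10=a, u−10=k, o−10=e.

stake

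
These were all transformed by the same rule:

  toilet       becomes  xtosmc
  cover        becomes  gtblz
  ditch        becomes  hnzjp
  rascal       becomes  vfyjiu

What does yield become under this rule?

cnksl

In toilet: t→x is +4, o→t is +5, i→o is +6, l→s is +7 — the shift increases by 1 each position. Each letter shifts forward by (position + 4), i.e. 4, 5, 6, … — the shift grows by one for each successive letter.
For yield: y+4=c, i+5=n, e+6=k, l+7=s, d+8=l.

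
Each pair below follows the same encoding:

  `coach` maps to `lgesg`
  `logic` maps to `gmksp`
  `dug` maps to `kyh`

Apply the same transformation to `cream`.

qeivg

The word is reversed, then every letter is shifted forward by 4.
On cream: reverse → maerc; then shift: m+4=q, a+4=e, e+4=i, r+4=v, c+4=g.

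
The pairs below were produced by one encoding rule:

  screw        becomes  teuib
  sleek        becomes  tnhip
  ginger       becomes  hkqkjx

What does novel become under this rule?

oqyiq

The shift increases by 1 at each position, starting from +1: 1, 2, 3, ….
Applying it to novel: n+1=o, o+2=q, v+3=y, e+4=i, l+5=q.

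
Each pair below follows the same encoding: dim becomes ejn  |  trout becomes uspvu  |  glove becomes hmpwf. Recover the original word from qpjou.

Compare letters: d→e is +1, i→j is +1, m→n is +1 — a constant shift. Each letter is shifted forward by 1 in the alphabet (a Caesar shift of +1).
Reversing it on qpjou: q−1=p, p−1=o, j−1=i, o−1=n, u−1=t.

point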